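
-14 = -14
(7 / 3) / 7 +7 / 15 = 4 / 5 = 0.80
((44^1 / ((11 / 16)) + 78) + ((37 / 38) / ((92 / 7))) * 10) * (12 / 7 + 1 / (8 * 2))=49652689 / 195776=253.62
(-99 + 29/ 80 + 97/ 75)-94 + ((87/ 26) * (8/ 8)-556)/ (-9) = -6081107/ 46800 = -129.94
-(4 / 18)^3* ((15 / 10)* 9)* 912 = -1216 / 9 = -135.11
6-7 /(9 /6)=4 /3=1.33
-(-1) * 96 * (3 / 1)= 288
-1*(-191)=191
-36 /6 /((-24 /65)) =65 /4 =16.25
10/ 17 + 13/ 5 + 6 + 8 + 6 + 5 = 28.19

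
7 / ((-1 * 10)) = -7 / 10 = -0.70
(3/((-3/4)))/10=-0.40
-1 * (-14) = 14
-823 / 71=-11.59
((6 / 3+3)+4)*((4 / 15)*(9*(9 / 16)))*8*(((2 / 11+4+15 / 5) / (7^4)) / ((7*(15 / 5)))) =12798 / 924385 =0.01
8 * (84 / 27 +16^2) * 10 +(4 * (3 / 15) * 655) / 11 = 2056876 / 99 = 20776.53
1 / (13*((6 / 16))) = 8 / 39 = 0.21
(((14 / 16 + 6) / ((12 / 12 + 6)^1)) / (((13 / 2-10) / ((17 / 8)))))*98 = -935 / 16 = -58.44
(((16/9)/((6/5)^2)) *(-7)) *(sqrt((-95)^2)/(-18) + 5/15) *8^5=1020723200/729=1400169.00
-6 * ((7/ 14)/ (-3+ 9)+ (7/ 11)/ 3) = -39/ 22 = -1.77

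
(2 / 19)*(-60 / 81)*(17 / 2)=-340 / 513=-0.66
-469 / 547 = -0.86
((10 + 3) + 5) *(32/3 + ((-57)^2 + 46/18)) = 58720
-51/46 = -1.11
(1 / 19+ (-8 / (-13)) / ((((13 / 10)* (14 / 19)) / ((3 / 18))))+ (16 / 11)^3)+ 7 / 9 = 1081010954 / 269251983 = 4.01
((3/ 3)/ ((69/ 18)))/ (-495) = -2/ 3795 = -0.00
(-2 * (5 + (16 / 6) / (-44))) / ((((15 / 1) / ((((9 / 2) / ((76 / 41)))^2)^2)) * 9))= -37308522483 / 14679357440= -2.54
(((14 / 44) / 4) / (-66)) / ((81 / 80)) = -35 / 29403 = -0.00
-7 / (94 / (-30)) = 105 / 47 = 2.23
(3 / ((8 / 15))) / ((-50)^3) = -9 / 200000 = -0.00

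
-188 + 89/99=-18523/99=-187.10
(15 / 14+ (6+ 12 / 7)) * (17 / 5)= 2091 / 70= 29.87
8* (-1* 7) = -56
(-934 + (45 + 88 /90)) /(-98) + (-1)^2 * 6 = 66421 /4410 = 15.06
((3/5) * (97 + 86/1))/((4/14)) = 3843/10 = 384.30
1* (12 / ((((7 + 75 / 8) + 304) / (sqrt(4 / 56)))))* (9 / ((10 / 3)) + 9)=0.12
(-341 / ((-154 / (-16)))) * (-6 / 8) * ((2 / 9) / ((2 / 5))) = 310 / 21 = 14.76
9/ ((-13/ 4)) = -36/ 13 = -2.77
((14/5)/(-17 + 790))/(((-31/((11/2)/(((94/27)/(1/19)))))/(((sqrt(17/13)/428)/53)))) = -2079 * sqrt(221)/63103818174280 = -0.00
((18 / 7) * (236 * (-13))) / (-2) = 27612 / 7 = 3944.57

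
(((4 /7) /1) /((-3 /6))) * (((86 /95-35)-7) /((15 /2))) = 62464 /9975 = 6.26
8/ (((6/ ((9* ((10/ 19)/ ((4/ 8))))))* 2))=120/ 19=6.32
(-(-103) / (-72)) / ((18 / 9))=-103 / 144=-0.72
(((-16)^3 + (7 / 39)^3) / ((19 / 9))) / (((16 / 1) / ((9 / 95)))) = -728910843 / 63449360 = -11.49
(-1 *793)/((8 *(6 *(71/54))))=-7137/568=-12.57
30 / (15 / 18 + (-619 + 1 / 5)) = -900 / 18539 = -0.05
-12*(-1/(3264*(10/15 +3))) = 3/2992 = 0.00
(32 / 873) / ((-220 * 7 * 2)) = -4 / 336105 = -0.00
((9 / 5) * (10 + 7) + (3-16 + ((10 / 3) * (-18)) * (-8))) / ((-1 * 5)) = -2488 / 25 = -99.52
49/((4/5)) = 245/4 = 61.25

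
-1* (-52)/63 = 0.83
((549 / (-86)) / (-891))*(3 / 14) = 61 / 39732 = 0.00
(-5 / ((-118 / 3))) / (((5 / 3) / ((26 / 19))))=117 / 1121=0.10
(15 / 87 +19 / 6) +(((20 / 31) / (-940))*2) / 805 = 681445837 / 204081990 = 3.34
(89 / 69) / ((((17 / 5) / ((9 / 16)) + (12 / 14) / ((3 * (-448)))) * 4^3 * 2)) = 65415 / 39233492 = 0.00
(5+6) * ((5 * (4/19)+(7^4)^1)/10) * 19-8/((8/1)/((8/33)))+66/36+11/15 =8283862/165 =50205.22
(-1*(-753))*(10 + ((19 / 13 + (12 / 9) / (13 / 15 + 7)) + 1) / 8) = 23861817 / 3068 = 7777.65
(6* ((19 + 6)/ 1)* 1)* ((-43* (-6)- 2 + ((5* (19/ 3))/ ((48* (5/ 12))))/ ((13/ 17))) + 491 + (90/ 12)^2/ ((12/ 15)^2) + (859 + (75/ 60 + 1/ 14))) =741373025/ 2912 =254592.38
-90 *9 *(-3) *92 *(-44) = -9836640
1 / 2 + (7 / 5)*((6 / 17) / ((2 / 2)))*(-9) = -671 / 170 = -3.95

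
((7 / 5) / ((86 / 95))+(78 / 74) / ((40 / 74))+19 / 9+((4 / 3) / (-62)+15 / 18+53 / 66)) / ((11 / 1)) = 19062583 / 29032740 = 0.66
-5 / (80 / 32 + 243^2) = -10 / 118103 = -0.00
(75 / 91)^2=5625 / 8281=0.68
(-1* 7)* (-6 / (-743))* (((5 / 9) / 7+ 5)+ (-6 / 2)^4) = -4.87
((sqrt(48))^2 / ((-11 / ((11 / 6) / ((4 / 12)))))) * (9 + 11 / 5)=-1344 / 5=-268.80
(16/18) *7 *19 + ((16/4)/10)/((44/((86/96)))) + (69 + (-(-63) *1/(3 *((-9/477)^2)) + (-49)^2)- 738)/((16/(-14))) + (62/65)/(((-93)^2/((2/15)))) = -5076109157687/95752800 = -53012.64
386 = 386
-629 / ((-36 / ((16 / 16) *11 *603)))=463573 / 4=115893.25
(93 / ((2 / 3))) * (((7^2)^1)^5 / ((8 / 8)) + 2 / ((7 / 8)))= 551674165761 / 14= 39405297554.36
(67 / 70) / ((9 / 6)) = 67 / 105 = 0.64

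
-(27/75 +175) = -4384/25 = -175.36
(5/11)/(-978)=-5/10758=-0.00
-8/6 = -4/3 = -1.33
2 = 2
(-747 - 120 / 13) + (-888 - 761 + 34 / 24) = -2403.81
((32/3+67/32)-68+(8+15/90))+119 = 6905/96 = 71.93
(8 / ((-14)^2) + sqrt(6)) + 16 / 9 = 802 / 441 + sqrt(6) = 4.27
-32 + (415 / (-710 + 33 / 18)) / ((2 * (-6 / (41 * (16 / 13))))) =-1631464 / 55237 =-29.54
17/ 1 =17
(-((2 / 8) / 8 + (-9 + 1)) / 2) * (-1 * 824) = -26265 / 8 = -3283.12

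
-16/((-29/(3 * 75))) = 3600/29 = 124.14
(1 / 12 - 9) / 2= -4.46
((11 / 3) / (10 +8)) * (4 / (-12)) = -11 / 162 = -0.07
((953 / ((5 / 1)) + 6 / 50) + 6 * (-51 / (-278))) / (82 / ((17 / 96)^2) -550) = 192640753 / 2073747950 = 0.09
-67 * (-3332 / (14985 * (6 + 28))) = 6566 / 14985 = 0.44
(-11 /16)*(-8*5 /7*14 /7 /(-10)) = -11 /14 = -0.79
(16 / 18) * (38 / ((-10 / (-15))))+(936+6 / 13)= 38498 / 39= 987.13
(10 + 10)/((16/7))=35/4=8.75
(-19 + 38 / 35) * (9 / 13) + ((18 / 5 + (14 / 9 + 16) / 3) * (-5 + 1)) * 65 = -30342521 / 12285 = -2469.88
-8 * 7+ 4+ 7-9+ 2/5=-268/5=-53.60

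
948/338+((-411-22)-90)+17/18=-1579561/3042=-519.25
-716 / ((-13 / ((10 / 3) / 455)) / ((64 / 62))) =45824 / 110019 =0.42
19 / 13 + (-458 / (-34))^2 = 687224 / 3757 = 182.92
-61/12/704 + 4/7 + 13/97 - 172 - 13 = -1057190347/5736192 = -184.30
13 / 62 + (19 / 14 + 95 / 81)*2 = 185249 / 35154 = 5.27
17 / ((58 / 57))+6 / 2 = 1143 / 58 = 19.71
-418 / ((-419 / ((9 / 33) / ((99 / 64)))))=2432 / 13827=0.18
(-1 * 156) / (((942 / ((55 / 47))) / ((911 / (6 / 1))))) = -651365 / 22137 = -29.42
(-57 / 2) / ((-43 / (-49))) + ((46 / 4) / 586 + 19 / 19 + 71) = 1992803 / 50396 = 39.54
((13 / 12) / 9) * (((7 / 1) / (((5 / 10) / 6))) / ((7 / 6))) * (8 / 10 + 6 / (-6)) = -26 / 15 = -1.73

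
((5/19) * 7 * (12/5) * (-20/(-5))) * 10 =176.84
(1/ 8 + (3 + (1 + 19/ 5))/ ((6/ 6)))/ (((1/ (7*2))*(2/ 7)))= 15533/ 40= 388.32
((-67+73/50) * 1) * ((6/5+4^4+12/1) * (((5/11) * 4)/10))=-4410842/1375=-3207.89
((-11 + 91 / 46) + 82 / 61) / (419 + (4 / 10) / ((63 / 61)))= -6786045 / 370692242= -0.02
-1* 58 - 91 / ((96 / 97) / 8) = -9523 / 12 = -793.58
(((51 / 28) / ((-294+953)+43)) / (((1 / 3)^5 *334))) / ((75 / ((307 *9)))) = 422739 / 6078800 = 0.07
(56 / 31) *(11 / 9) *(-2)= -1232 / 279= -4.42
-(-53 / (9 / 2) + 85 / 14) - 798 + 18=-97561 / 126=-774.29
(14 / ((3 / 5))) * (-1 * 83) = -5810 / 3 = -1936.67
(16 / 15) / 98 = 0.01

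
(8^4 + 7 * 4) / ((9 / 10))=41240 / 9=4582.22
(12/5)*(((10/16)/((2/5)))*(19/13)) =285/52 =5.48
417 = 417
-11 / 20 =-0.55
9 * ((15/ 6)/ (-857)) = -45/ 1714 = -0.03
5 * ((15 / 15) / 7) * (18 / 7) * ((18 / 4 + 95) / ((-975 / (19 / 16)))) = -11343 / 50960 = -0.22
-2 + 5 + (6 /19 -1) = 44 /19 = 2.32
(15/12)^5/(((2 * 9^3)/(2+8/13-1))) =21875/6469632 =0.00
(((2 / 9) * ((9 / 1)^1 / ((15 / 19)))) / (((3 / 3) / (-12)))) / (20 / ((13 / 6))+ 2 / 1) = -988 / 365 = -2.71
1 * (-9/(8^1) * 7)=-63/8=-7.88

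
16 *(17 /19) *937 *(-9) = -2293776 /19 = -120725.05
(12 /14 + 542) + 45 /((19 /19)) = 587.86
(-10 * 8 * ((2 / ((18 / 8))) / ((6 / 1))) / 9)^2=102400 / 59049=1.73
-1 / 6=-0.17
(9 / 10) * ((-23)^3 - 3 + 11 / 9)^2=11994411361 / 90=133271237.34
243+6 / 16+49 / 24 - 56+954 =13721 / 12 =1143.42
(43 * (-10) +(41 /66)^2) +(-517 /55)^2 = -37162571 /108900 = -341.25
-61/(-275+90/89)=5429/24385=0.22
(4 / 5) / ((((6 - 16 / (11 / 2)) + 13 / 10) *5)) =88 / 2415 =0.04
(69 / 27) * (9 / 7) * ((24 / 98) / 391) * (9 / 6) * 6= 108 / 5831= 0.02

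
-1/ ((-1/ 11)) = 11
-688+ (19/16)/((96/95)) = -1054963/1536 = -686.82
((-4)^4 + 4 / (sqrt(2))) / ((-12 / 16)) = -1024 / 3-8 *sqrt(2) / 3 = -345.10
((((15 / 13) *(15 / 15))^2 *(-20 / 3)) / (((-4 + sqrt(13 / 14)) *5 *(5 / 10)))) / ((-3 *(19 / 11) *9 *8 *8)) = -1925 / 6097689 - 275 *sqrt(182) / 48781512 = -0.00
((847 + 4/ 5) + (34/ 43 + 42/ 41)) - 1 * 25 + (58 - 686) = 1733162/ 8815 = 196.62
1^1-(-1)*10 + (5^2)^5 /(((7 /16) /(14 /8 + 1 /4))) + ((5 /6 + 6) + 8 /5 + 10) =9375006181 /210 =44642886.58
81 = 81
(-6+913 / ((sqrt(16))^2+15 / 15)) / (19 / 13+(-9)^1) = -6.33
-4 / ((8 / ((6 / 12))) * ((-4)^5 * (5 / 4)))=1 / 5120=0.00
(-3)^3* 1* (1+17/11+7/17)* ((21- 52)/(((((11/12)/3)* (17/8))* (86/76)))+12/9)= 4905470556/1503667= 3262.34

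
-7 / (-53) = 7 / 53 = 0.13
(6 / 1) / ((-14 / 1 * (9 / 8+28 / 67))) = -1608 / 5789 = -0.28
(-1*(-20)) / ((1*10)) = 2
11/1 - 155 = -144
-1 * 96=-96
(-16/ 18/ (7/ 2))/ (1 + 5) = -8/ 189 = -0.04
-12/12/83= -1/83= -0.01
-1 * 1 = -1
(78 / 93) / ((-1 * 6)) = -13 / 93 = -0.14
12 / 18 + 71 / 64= 341 / 192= 1.78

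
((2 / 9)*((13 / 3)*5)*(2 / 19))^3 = 17576000 / 135005697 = 0.13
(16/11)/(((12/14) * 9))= 56/297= 0.19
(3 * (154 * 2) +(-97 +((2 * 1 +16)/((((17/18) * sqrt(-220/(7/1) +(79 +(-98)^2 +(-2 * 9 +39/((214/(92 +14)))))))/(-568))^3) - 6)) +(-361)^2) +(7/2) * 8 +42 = 131212 - 3602109028718592 * sqrt(5415280486)/64204438072170737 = 127083.40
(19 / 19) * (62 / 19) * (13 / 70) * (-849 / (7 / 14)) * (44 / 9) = -10036312 / 1995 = -5030.73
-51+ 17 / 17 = -50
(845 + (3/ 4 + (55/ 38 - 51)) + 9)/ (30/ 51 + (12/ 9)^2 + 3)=9362835/ 62396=150.06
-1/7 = -0.14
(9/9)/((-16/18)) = -9/8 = -1.12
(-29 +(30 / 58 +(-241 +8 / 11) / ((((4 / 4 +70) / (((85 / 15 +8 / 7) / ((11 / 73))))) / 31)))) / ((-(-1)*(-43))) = 756141773 / 6817349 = 110.91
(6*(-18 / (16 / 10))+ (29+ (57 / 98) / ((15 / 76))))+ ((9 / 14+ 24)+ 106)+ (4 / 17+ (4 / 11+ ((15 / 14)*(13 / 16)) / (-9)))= 420436559 / 4398240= 95.59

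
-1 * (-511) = 511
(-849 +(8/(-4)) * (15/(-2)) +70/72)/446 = -29989/16056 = -1.87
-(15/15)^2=-1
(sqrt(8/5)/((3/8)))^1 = 16 * sqrt(10)/15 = 3.37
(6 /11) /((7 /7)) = 6 /11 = 0.55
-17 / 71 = -0.24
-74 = -74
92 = 92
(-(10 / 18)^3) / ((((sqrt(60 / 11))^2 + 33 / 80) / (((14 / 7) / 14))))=-110000 / 26346789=-0.00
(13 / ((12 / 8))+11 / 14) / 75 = 397 / 3150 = 0.13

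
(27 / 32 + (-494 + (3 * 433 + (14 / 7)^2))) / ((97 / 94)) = 1218005 / 1552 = 784.80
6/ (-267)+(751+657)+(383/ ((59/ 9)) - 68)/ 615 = 909364613/ 645873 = 1407.96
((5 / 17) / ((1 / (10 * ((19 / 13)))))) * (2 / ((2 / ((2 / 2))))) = 950 / 221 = 4.30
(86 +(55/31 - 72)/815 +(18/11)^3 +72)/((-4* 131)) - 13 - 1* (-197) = 3236792142577/17620922660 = 183.69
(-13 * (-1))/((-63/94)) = -19.40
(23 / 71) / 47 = 23 / 3337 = 0.01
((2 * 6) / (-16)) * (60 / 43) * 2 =-90 / 43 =-2.09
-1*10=-10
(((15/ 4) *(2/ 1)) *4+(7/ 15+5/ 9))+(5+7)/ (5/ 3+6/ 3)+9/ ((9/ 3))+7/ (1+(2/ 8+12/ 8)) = 19721/ 495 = 39.84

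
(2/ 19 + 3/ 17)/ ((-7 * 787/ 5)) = -65/ 254201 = -0.00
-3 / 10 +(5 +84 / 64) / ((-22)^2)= -11111 / 38720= -0.29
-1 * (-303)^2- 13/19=-1744384/19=-91809.68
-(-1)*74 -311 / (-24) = 86.96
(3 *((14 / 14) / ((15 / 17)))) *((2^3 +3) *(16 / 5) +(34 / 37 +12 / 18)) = 347072 / 2775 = 125.07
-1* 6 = -6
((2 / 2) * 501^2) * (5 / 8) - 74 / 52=16314917 / 104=156874.20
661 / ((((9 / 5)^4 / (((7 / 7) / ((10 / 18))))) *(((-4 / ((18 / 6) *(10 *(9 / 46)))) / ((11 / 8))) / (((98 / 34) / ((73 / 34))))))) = -222674375 / 725328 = -307.00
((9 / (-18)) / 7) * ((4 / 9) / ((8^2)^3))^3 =-1 / 2872733612308955136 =-0.00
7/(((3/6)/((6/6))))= 14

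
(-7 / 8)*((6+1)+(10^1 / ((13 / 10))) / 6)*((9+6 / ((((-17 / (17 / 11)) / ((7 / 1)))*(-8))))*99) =-2828511 / 416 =-6799.31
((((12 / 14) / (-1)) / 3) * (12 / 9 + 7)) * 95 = -4750 / 21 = -226.19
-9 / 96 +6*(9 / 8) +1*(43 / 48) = 725 / 96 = 7.55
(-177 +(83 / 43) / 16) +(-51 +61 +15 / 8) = -113523 / 688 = -165.00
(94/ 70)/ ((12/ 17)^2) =13583/ 5040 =2.70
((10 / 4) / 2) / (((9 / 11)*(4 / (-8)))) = -55 / 18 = -3.06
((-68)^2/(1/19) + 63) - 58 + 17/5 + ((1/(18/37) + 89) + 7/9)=2638687/30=87956.23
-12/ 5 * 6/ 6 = -12/ 5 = -2.40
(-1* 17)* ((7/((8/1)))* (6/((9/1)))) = -119/12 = -9.92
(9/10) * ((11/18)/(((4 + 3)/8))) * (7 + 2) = 198/35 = 5.66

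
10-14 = -4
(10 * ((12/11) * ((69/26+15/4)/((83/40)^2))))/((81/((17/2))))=5032000/2955381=1.70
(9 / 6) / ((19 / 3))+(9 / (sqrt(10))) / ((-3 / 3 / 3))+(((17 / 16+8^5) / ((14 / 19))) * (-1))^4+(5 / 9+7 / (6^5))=45468463216115911126665386415065 / 11623902216192-27 * sqrt(10) / 10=3911635040492573694.55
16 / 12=4 / 3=1.33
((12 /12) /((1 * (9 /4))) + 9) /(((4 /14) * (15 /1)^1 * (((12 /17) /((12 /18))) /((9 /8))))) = 2023 /864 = 2.34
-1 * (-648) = 648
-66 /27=-22 /9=-2.44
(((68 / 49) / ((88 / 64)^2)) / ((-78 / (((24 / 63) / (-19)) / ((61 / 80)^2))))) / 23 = 111411200 / 7895987626527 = 0.00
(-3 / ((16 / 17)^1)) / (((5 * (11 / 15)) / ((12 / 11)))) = -459 / 484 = -0.95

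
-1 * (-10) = 10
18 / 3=6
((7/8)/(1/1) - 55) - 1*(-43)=-89/8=-11.12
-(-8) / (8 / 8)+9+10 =27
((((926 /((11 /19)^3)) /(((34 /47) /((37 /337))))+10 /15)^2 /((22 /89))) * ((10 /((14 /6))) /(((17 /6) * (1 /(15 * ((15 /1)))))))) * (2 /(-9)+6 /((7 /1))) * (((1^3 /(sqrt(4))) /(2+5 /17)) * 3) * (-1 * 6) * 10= -7342360293830248016472300000 /407423310169682807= -18021453634.48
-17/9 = -1.89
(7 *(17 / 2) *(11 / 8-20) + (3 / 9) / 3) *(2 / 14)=-158.30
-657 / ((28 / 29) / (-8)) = 38106 / 7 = 5443.71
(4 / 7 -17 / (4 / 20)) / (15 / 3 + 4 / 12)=-1773 / 112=-15.83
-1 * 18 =-18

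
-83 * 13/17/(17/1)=-1079/289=-3.73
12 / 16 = 3 / 4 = 0.75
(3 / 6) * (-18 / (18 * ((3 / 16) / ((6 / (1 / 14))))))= -224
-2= -2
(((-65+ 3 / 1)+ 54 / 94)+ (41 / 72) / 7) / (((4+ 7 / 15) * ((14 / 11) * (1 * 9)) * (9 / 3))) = -79921655 / 199974096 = -0.40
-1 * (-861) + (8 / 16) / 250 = 861.00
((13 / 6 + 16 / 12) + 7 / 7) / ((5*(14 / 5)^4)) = 1125 / 76832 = 0.01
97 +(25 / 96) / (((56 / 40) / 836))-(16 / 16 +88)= 27469 / 168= 163.51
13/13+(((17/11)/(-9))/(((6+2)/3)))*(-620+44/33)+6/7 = 28895/693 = 41.70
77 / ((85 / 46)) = 3542 / 85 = 41.67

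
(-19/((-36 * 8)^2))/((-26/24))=19/89856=0.00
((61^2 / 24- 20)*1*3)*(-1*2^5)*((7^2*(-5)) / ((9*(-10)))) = -317618 / 9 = -35290.89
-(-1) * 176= 176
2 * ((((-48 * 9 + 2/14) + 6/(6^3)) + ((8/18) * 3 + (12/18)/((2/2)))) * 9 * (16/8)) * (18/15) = -649902/35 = -18568.63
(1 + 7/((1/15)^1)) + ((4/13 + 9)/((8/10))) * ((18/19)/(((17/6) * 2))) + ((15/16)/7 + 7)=54120289/470288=115.08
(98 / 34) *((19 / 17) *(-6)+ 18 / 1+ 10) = 17738 / 289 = 61.38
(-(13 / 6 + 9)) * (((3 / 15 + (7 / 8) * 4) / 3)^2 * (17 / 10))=-28.88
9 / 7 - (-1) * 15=114 / 7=16.29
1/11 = 0.09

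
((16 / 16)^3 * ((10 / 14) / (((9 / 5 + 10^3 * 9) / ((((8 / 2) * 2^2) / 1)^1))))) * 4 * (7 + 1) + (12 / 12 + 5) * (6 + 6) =22697336 / 315063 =72.04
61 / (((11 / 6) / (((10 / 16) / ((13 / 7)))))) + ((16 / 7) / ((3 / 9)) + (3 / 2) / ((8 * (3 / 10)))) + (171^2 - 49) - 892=226775987 / 8008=28318.68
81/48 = 27/16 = 1.69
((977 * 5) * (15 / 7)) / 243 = 24425 / 567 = 43.08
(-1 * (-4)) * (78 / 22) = 156 / 11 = 14.18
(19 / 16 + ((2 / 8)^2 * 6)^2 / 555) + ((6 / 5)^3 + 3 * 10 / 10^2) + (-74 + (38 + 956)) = 273271863 / 296000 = 923.22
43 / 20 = 2.15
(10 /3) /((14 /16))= 80 /21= 3.81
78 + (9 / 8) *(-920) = -957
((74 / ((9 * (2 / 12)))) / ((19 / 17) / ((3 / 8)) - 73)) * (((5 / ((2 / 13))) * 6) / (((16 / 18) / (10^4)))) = -5519475000 / 3571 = -1545638.48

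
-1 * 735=-735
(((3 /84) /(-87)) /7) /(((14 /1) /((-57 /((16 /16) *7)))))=19 /557032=0.00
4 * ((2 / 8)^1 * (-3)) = -3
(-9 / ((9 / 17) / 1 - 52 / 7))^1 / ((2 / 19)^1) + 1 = 21991 / 1642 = 13.39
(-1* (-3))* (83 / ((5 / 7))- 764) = -9717 / 5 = -1943.40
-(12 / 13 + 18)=-246 / 13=-18.92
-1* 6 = -6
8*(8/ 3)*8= 512/ 3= 170.67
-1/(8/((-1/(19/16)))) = 2/19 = 0.11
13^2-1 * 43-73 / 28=3455 / 28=123.39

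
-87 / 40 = -2.18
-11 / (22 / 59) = -59 / 2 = -29.50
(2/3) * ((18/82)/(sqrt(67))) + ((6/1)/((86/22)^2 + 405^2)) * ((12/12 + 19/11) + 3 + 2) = 0.02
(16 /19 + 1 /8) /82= 0.01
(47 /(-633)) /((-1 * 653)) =47 /413349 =0.00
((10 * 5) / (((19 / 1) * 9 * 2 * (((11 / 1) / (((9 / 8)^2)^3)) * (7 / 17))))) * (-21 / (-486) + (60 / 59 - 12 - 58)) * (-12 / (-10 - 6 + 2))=-612456173325 / 158392385536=-3.87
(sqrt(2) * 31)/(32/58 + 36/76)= 17081 * sqrt(2)/565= 42.75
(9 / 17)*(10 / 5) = 18 / 17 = 1.06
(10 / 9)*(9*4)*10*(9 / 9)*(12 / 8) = 600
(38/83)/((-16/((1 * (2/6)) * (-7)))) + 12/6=4117/1992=2.07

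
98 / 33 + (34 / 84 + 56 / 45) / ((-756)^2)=11762222309 / 3960744480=2.97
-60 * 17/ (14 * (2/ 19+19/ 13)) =-41990/ 903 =-46.50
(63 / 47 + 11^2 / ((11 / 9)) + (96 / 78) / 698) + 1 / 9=192785051 / 1919151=100.45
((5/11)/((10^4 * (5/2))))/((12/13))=13/660000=0.00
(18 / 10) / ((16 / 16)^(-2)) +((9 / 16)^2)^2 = 622629 / 327680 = 1.90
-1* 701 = -701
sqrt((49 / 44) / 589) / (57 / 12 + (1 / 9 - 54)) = -126 *sqrt(6479) / 11461351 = -0.00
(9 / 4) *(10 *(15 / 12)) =225 / 8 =28.12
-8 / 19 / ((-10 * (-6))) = -2 / 285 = -0.01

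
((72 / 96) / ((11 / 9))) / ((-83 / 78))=-1053 / 1826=-0.58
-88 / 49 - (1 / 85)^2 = -635849 / 354025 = -1.80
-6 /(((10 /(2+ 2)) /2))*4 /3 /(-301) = 32 /1505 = 0.02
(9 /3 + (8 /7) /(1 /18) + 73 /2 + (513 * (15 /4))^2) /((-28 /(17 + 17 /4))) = -2808699.12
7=7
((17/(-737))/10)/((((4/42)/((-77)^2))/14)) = -1346961/670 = -2010.39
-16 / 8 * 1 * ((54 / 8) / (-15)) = 9 / 10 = 0.90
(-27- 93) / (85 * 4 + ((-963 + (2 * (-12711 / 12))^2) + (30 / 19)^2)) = -173280 / 6479836997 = -0.00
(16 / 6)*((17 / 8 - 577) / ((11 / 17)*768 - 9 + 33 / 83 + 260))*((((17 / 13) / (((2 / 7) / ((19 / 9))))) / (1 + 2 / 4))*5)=-429007495 / 6502158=-65.98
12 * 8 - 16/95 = 9104/95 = 95.83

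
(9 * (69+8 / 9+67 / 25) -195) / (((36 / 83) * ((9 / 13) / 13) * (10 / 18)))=160651231 / 4500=35700.27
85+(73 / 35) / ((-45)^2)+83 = 11907073 / 70875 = 168.00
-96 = -96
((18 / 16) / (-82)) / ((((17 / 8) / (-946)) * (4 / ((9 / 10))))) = 1.37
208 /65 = 16 /5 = 3.20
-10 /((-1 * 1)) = 10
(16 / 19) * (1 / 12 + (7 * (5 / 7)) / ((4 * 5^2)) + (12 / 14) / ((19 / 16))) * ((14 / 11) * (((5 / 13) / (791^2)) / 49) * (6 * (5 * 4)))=2183680 / 1582676982887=0.00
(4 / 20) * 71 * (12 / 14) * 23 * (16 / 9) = 52256 / 105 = 497.68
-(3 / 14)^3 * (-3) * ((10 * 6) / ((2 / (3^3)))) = 32805 / 1372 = 23.91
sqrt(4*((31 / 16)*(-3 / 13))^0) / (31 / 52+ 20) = 104 / 1071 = 0.10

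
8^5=32768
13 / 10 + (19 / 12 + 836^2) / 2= 41934011 / 120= 349450.09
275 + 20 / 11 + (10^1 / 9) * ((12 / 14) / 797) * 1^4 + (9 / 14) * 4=51437803 / 184107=279.39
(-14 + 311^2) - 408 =96299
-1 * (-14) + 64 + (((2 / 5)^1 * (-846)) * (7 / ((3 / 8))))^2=997551006 / 25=39902040.24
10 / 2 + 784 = 789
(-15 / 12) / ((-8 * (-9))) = -5 / 288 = -0.02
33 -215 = -182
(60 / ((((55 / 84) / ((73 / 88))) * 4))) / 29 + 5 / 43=232847 / 301774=0.77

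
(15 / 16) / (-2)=-15 / 32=-0.47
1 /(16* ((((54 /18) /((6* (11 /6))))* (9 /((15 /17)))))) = 55 /2448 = 0.02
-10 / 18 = -5 / 9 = -0.56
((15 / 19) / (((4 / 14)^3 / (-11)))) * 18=-6702.04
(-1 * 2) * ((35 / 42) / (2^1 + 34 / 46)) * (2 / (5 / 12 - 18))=920 / 13293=0.07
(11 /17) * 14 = 154 /17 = 9.06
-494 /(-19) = 26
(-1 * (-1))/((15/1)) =1/15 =0.07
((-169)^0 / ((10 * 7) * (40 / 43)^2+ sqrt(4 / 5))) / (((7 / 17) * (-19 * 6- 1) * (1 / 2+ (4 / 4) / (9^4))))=-1649855304000 / 2366364255407851+ 381322807137 * sqrt(5) / 82822748939274785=-0.00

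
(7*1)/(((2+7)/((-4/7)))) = -4/9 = -0.44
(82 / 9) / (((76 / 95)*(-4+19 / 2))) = 205 / 99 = 2.07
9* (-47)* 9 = -3807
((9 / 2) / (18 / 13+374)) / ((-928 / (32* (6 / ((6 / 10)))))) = -0.00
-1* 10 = -10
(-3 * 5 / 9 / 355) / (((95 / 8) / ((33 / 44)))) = -2 / 6745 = -0.00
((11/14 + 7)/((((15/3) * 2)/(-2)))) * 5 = -109/14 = -7.79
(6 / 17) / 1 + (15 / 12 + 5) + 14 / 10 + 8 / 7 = 21767 / 2380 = 9.15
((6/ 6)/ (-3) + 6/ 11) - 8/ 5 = -229/ 165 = -1.39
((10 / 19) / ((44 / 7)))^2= 0.01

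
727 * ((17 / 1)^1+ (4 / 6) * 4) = 42893 / 3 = 14297.67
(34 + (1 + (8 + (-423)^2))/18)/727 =9975/727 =13.72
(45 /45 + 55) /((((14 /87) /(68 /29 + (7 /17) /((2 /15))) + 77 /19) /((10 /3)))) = 8142640 /178073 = 45.73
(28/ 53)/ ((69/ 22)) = 616/ 3657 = 0.17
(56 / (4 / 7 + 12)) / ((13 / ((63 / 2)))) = 3087 / 286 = 10.79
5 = 5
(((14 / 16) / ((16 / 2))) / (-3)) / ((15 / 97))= -679 / 2880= -0.24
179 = 179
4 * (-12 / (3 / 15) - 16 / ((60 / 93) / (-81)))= 38976 / 5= 7795.20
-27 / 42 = -9 / 14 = -0.64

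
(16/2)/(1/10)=80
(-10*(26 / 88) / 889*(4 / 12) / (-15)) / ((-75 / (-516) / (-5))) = -1118 / 440055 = -0.00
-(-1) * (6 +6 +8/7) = 92/7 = 13.14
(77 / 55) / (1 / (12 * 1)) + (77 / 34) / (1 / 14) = 4123 / 85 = 48.51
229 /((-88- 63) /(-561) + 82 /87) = 1241867 /6571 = 188.99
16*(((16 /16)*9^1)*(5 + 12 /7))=6768 /7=966.86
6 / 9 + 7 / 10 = 41 / 30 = 1.37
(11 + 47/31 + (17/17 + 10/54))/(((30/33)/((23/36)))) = 725351/75330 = 9.63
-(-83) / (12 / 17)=1411 / 12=117.58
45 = 45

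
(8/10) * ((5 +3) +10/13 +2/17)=7856/1105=7.11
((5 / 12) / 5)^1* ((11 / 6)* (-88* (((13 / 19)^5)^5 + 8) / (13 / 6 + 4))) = -60065934434562462370836461647350590 / 3443830340465475312854555580378463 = -17.44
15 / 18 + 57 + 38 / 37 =13067 / 222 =58.86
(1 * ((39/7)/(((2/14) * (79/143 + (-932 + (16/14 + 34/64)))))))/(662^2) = -104104/1087666937061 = -0.00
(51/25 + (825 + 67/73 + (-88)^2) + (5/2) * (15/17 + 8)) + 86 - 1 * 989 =477236707/62050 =7691.16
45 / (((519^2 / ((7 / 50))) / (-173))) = -7 / 1730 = -0.00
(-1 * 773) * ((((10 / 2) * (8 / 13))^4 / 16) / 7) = -123680000 / 199927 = -618.63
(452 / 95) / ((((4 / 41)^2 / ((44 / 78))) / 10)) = 2089483 / 741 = 2819.82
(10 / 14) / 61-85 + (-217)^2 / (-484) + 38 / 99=-338328323 / 1860012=-181.90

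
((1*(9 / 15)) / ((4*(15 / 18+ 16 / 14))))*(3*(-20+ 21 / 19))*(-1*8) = 271404 / 7885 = 34.42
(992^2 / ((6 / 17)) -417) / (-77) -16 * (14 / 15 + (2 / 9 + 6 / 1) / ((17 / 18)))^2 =-185806563743 / 5006925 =-37109.92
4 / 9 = 0.44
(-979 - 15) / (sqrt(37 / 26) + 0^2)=-994 * sqrt(962) / 37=-833.24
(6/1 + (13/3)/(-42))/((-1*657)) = -0.01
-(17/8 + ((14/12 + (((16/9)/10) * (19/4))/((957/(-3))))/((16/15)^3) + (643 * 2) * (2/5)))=-6761571741/13066240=-517.48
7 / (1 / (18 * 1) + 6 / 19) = 2394 / 127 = 18.85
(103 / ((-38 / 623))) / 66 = -64169 / 2508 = -25.59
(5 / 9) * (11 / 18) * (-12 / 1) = -110 / 27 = -4.07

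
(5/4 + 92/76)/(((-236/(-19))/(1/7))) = 187/6608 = 0.03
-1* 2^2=-4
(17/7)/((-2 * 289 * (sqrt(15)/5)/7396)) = -3698 * sqrt(15)/357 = -40.12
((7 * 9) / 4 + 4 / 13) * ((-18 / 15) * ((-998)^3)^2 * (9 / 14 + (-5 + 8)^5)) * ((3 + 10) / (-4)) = 105531645602753164903644 / 7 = 15075949371821880700520.57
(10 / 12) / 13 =5 / 78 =0.06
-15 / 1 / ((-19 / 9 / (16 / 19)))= 5.98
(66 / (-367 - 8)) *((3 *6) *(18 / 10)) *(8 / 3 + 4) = -4752 / 125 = -38.02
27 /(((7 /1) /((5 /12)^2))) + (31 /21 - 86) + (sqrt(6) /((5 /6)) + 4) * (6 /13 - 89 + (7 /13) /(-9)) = -698.67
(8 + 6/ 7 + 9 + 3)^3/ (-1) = -3112136/ 343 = -9073.28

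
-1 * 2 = -2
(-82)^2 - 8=6716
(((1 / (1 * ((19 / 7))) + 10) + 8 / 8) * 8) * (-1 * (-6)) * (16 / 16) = 10368 / 19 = 545.68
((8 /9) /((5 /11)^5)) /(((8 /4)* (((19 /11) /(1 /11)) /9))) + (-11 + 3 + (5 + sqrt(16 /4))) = 584829 /59375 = 9.85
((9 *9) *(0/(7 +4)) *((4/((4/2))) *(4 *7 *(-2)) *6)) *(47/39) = 0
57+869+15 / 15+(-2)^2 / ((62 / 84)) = 28905 / 31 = 932.42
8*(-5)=-40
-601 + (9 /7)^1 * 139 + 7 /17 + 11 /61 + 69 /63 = -9159371 /21777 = -420.60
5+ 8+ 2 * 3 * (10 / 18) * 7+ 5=124 / 3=41.33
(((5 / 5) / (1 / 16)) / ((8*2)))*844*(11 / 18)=4642 / 9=515.78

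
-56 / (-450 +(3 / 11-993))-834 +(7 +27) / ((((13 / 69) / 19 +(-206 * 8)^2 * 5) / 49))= -117809365195074496 / 141264827066355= -833.96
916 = 916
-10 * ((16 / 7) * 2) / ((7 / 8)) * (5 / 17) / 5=-2560 / 833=-3.07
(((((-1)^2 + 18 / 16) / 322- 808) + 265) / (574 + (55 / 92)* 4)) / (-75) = 1398751 / 111358800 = 0.01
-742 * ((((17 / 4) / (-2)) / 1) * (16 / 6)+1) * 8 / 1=83104 / 3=27701.33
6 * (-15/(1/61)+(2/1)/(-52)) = -71373/13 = -5490.23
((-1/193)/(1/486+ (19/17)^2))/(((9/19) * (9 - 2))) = -296514/237417985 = -0.00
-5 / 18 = -0.28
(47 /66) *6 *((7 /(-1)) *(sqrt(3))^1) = -329 *sqrt(3) /11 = -51.80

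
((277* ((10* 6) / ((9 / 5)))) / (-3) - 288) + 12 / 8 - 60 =-61637 / 18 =-3424.28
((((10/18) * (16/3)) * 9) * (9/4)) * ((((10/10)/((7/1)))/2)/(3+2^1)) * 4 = 24/7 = 3.43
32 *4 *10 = 1280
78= 78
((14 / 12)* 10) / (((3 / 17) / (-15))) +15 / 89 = -264730 / 267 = -991.50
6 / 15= 2 / 5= 0.40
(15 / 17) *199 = 175.59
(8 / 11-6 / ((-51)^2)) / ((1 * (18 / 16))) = 55312 / 85833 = 0.64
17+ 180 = 197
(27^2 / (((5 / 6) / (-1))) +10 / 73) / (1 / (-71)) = 22666892 / 365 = 62101.07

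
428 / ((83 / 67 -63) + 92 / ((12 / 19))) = 86028 / 16865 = 5.10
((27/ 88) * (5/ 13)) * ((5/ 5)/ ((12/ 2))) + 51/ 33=3581/ 2288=1.57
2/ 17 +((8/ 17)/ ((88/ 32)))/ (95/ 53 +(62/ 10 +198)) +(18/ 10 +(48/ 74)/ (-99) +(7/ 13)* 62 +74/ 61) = 13668833511791/ 374389546245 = 36.51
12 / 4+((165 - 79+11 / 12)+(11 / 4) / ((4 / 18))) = 2455 / 24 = 102.29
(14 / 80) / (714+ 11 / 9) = 63 / 257480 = 0.00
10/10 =1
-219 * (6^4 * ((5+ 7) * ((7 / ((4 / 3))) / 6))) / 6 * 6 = -2980152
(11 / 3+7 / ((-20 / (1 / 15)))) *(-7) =-7651 / 300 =-25.50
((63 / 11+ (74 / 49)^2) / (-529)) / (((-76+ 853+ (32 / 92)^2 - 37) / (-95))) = 20092405 / 10340540364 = 0.00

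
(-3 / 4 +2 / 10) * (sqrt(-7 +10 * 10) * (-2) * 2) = 11 * sqrt(93) / 5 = 21.22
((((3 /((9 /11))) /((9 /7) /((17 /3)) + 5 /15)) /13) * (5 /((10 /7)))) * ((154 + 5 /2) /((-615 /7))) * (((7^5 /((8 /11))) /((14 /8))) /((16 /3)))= -530230748663 /68224000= -7771.91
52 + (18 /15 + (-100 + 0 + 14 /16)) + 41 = -197 /40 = -4.92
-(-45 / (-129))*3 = -45 / 43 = -1.05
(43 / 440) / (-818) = -43 / 359920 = -0.00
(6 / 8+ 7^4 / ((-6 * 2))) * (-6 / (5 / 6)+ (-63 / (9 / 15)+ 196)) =-250562 / 15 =-16704.13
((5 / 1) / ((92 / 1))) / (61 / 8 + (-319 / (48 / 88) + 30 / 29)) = -870 / 9223391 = -0.00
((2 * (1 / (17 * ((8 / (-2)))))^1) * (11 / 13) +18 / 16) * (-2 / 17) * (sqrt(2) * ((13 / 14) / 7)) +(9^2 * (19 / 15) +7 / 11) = 5678 / 55 - 1945 * sqrt(2) / 113288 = 103.21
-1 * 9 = -9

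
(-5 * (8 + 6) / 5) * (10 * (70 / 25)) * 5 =-1960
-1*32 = -32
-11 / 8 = -1.38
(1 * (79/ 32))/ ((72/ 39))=1027/ 768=1.34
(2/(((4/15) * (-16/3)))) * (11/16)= -495/512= -0.97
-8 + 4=-4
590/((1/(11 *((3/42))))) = 463.57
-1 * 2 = -2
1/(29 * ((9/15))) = 5/87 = 0.06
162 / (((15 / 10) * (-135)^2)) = 4 / 675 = 0.01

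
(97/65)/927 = 97/60255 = 0.00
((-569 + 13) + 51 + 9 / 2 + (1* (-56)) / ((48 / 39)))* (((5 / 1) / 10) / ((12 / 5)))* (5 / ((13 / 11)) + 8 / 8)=-595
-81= -81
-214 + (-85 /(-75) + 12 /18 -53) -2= -1336 /5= -267.20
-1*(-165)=165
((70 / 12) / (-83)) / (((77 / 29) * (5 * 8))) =-29 / 43824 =-0.00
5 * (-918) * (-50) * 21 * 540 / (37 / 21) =54653130000 / 37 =1477111621.62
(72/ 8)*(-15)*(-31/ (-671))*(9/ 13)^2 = -338985/ 113399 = -2.99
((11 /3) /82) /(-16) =-11 /3936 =-0.00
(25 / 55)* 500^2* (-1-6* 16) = -121250000 / 11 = -11022727.27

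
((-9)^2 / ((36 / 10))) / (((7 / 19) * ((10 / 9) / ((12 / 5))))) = 4617 / 35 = 131.91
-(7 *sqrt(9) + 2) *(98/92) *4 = -98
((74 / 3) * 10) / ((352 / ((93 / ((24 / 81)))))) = 154845 / 704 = 219.95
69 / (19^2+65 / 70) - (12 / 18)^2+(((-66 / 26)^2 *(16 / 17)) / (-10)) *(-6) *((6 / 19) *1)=1238178934 / 1382961645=0.90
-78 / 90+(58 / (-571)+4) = 25967 / 8565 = 3.03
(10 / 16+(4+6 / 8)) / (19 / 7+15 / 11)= 3311 / 2512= 1.32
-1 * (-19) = 19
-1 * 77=-77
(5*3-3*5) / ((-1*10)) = 0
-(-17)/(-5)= -17/5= -3.40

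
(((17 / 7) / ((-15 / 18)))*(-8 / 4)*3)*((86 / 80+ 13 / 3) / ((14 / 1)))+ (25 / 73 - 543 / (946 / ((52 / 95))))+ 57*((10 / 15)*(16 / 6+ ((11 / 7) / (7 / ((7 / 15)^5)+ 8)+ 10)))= 3666461780727251521 / 7508615289275100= 488.30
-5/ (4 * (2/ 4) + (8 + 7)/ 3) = -5/ 7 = -0.71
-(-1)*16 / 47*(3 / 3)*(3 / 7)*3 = 144 / 329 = 0.44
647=647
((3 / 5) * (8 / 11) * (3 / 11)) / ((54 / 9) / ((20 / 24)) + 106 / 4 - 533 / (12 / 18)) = -72 / 463309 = -0.00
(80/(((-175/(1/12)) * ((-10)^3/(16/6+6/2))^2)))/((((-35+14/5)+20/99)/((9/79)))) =9537/2189741750000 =0.00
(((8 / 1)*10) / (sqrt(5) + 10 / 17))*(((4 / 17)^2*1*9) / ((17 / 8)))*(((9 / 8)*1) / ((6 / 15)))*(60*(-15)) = 466560000 / 77741 - 46656000*sqrt(5) / 4573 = -16812.00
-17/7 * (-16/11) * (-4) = -1088/77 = -14.13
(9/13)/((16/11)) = 99/208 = 0.48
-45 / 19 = -2.37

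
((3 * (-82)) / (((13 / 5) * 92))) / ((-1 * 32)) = 615 / 19136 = 0.03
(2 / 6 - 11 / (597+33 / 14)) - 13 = -12.69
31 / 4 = 7.75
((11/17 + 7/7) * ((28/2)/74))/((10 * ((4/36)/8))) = 7056/3145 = 2.24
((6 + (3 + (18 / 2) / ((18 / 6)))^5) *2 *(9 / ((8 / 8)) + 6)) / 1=233460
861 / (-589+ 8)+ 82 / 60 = -287 / 2490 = -0.12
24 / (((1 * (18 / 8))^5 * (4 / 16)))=32768 / 19683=1.66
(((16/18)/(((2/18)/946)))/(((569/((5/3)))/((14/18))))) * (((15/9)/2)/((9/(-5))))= -3311000/414801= -7.98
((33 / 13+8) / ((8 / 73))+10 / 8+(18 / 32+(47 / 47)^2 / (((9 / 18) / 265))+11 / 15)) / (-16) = -1961573 / 49920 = -39.29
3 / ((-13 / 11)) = -33 / 13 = -2.54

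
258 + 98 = 356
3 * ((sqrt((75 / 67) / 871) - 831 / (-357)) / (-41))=-831 / 4879 - 15 * sqrt(39) / 35711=-0.17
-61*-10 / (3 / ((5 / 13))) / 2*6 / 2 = 1525 / 13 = 117.31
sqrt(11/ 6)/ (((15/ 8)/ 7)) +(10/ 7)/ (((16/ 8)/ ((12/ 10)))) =6/ 7 +28 * sqrt(66)/ 45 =5.91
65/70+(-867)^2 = 10523659/14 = 751689.93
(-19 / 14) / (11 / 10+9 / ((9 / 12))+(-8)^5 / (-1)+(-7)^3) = -95 / 2270667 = -0.00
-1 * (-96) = 96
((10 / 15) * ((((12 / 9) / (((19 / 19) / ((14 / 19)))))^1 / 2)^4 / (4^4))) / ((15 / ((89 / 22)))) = 213689 / 5225220495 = 0.00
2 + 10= 12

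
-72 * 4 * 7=-2016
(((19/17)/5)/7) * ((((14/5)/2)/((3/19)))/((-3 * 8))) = -361/30600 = -0.01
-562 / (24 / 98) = -13769 / 6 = -2294.83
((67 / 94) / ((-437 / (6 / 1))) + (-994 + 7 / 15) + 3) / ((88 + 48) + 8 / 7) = -7.22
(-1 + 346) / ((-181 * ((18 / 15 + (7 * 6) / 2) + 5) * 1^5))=-1725 / 24616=-0.07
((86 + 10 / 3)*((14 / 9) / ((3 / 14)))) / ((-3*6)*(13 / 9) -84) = -26264 / 4455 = -5.90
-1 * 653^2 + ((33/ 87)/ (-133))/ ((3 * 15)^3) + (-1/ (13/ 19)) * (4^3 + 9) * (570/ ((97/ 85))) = -212604341152382246/ 443202566625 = -479700.16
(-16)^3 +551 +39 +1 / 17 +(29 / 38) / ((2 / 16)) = -1130447 / 323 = -3499.84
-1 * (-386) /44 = 193 /22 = 8.77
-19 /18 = -1.06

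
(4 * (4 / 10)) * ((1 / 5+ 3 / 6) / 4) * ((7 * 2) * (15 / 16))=147 / 40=3.68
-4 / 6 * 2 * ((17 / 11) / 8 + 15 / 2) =-677 / 66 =-10.26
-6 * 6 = -36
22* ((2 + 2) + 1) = 110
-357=-357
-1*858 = -858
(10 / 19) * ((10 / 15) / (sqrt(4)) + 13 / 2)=205 / 57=3.60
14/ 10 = 7/ 5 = 1.40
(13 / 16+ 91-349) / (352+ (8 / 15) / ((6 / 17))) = -185175 / 254528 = -0.73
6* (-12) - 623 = -695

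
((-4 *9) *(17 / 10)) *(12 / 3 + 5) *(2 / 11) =-100.15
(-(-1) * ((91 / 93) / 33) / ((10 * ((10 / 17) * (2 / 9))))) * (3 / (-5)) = -4641 / 341000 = -0.01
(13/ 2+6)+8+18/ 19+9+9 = 1499/ 38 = 39.45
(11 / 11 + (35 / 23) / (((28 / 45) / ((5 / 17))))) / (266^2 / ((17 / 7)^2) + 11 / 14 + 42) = 319991 / 2240739442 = 0.00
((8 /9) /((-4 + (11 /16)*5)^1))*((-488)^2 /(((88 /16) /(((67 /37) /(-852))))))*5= 5105807360 /7021971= 727.12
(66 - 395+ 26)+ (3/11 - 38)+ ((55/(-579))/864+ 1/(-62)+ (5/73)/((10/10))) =-4242382606763/12452872608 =-340.68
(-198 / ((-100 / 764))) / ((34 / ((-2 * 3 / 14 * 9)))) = -510543 / 2975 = -171.61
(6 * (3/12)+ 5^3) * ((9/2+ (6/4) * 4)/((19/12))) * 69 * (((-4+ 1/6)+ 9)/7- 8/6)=-1309275/38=-34454.61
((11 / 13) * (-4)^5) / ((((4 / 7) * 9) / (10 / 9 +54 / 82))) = -12871936 / 43173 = -298.15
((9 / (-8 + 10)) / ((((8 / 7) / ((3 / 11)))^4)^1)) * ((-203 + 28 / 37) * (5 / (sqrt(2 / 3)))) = -65488559535 * sqrt(6) / 8875491328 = -18.07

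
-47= -47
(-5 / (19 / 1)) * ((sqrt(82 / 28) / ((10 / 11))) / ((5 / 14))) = -1.39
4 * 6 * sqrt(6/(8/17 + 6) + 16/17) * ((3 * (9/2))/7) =324 * sqrt(1633445)/6545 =63.27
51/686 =0.07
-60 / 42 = -10 / 7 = -1.43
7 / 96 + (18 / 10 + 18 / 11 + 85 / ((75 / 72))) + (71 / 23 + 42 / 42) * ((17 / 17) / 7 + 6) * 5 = 179058497 / 850080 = 210.64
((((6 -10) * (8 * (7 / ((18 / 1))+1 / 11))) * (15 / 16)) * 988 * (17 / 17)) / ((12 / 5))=-5925.51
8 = 8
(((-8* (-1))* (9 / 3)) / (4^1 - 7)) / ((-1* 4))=2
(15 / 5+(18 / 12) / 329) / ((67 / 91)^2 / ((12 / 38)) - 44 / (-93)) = 217507563 / 158519203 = 1.37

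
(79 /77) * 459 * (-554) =-260890.83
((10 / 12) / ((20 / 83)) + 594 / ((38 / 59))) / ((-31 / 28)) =-2954903 / 3534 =-836.14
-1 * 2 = -2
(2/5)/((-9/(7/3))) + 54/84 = 1019/1890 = 0.54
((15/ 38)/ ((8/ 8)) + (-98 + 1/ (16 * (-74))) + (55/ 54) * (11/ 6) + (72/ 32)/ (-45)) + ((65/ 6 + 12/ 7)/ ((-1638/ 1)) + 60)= -207749569243/ 5803630560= -35.80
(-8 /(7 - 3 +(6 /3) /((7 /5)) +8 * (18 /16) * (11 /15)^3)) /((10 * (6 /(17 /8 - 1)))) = -1575 /94268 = -0.02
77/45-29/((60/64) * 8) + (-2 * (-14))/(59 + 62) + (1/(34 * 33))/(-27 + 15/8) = -1325947/689095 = -1.92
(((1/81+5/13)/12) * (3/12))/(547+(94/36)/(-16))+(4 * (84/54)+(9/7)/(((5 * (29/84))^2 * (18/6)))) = 7398854576636/1162233384975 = 6.37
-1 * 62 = -62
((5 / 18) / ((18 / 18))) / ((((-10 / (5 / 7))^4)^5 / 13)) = 65 / 1506028597655126428090368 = 0.00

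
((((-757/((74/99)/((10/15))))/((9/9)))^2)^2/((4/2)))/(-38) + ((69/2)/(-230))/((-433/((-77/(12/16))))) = -2734127663.06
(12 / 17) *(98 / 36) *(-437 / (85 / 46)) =-1969996 / 4335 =-454.44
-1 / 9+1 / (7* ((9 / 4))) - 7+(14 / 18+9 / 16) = -5753 / 1008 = -5.71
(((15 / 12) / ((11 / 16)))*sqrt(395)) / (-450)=-2*sqrt(395) / 495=-0.08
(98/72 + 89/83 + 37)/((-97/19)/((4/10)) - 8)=-2238713/1178766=-1.90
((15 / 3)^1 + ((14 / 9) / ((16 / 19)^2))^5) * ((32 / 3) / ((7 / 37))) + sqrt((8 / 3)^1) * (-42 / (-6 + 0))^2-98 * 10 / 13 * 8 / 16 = 98 * sqrt(6) / 3 + 53791666925089954687 / 17309123003547648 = 3187.72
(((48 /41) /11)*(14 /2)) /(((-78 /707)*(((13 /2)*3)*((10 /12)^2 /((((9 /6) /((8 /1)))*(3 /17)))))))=-534492 /32393075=-0.02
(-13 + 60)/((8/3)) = 141/8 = 17.62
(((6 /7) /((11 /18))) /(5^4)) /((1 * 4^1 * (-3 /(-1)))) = 9 /48125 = 0.00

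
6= 6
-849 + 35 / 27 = -22888 / 27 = -847.70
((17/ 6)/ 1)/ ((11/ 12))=34/ 11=3.09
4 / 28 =1 / 7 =0.14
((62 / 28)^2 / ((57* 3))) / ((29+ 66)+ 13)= 961 / 3619728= 0.00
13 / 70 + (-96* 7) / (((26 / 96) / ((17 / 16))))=-2398871 / 910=-2636.12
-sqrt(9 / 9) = -1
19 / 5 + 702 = 3529 / 5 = 705.80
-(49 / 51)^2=-0.92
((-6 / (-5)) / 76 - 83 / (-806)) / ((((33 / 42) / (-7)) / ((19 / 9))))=-445606 / 199485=-2.23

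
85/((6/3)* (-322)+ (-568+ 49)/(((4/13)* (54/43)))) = -1224/28615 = -0.04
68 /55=1.24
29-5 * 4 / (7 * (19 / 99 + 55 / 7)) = 79891 / 2789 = 28.65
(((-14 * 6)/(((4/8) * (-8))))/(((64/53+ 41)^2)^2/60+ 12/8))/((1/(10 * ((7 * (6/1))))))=596520363600/3577488217693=0.17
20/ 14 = 10/ 7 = 1.43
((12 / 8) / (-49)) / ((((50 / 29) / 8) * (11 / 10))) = -348 / 2695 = -0.13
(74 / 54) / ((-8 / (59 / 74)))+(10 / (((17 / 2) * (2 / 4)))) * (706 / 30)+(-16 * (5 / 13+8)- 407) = -46391551 / 95472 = -485.92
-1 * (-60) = 60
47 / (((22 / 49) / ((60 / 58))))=34545 / 319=108.29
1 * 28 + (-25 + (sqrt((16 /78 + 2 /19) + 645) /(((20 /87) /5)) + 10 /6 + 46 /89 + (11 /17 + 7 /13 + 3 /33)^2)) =10749947827 /1577906187 + 145 * sqrt(14173107) /988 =559.33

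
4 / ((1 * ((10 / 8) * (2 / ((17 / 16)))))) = 17 / 10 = 1.70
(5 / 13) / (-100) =-1 / 260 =-0.00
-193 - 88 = -281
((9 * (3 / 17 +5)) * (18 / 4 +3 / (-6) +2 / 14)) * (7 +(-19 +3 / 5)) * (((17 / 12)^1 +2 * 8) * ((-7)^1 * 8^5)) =747158962176 / 85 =8790105437.36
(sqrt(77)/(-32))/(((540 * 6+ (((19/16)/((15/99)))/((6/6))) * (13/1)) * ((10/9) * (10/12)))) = -9 * sqrt(77)/891170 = -0.00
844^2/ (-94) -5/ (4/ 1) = -1424907/ 188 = -7579.29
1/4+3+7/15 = 223/60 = 3.72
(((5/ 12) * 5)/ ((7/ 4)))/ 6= 25/ 126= 0.20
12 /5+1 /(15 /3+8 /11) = 811 /315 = 2.57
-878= -878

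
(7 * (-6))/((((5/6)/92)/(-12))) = 278208/5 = 55641.60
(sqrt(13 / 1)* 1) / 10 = sqrt(13) / 10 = 0.36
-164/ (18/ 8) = -656/ 9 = -72.89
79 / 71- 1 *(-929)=66038 / 71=930.11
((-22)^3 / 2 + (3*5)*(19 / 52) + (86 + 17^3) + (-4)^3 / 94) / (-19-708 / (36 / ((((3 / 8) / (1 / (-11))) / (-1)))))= 1565138 / 489411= 3.20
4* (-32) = -128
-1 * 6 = -6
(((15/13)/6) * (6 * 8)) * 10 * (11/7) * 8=105600/91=1160.44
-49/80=-0.61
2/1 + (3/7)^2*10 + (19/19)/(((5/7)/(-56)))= -18268/245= -74.56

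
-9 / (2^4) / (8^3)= -9 / 8192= -0.00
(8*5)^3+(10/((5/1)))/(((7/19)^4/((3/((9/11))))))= 463859062/7203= 64398.04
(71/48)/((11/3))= 0.40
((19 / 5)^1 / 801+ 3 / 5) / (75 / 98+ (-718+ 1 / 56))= -949424 / 1126001745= -0.00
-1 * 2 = -2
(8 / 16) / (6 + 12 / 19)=0.08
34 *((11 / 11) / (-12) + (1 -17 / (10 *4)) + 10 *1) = 21403 / 60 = 356.72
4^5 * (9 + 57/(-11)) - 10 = 42898/11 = 3899.82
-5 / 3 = -1.67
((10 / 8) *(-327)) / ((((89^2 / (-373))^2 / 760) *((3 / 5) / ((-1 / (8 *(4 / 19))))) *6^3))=684323377625 / 216837184896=3.16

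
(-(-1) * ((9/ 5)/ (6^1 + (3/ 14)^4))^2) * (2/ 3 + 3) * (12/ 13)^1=584412466176/ 1919874411325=0.30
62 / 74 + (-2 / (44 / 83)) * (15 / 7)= -41291 / 5698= -7.25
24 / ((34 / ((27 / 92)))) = 81 / 391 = 0.21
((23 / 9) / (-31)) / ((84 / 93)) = -23 / 252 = -0.09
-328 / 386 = -0.85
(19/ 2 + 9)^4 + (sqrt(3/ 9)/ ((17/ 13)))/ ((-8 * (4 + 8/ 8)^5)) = 1874161/ 16 - 13 * sqrt(3)/ 1275000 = 117135.06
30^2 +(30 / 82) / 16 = 900.02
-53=-53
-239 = -239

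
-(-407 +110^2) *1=-11693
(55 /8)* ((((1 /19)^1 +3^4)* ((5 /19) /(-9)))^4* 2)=48335431375000000 /111429157112001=433.78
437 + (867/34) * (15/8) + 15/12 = 7777/16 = 486.06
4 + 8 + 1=13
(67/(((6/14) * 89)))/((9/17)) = 7973/2403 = 3.32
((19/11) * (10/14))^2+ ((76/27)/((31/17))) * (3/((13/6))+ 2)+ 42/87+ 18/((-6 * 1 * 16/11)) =5.17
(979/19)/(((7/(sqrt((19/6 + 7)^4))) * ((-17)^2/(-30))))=-18214295/230622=-78.98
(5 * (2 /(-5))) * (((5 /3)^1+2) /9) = -22 /27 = -0.81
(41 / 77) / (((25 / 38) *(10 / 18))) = 14022 / 9625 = 1.46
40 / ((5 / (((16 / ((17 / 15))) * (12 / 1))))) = 23040 / 17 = 1355.29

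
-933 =-933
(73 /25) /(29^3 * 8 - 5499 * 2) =73 /4602850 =0.00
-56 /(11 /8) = -448 /11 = -40.73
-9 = -9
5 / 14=0.36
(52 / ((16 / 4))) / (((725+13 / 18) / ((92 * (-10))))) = -215280 / 13063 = -16.48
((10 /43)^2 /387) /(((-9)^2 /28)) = 2800 /57960603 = 0.00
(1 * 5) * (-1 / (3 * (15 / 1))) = -1 / 9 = -0.11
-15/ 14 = -1.07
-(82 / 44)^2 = -1681 / 484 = -3.47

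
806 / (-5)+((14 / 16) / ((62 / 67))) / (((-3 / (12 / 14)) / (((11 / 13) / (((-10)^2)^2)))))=-5197088737 / 32240000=-161.20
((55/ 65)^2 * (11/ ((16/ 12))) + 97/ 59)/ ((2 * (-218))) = -301159/ 17389424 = -0.02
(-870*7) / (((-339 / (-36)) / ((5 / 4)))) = -91350 / 113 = -808.41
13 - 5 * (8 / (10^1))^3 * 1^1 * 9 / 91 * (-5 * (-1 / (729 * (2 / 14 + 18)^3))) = 140201571299 / 10784736495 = 13.00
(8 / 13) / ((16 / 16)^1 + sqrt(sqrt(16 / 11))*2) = -128*sqrt(11) / 3185-88 / 3185 + 32*11^(3 / 4) / 3185 + 512*11^(1 / 4) / 3185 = 0.19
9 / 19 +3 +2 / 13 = 896 / 247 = 3.63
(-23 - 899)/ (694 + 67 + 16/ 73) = -67306/ 55569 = -1.21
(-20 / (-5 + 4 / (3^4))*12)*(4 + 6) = 194400 / 401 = 484.79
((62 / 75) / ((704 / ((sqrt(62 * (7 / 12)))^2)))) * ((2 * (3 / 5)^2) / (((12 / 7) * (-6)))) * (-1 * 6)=47089 / 2640000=0.02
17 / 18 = 0.94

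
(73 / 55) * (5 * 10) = 730 / 11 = 66.36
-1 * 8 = -8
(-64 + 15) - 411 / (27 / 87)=-4120 / 3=-1373.33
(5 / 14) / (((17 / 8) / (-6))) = -120 / 119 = -1.01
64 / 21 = 3.05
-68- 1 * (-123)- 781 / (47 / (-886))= 694551 / 47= 14777.68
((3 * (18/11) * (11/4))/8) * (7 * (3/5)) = 567/80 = 7.09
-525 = -525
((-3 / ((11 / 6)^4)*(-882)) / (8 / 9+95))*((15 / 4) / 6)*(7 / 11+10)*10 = 22568527800 / 138987013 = 162.38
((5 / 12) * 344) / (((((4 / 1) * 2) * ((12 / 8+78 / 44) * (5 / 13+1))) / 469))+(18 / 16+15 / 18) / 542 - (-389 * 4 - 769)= 8807129569 / 2107296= 4179.35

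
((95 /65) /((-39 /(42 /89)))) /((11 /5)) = -1330 /165451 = -0.01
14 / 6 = 2.33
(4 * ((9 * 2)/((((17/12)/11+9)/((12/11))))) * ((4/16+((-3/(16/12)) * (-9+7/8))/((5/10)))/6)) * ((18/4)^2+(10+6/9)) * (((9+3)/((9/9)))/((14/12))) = 20228616/1205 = 16787.23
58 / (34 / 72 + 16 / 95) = 198360 / 2191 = 90.53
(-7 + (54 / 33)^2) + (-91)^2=1001478 / 121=8276.68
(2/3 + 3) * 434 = 4774/3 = 1591.33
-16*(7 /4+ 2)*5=-300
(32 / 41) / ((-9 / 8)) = -256 / 369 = -0.69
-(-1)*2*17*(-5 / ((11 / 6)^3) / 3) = -12240 / 1331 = -9.20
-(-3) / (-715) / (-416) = 0.00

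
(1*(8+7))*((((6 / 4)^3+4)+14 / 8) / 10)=219 / 16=13.69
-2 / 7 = -0.29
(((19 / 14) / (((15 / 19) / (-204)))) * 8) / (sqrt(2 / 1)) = -49096 * sqrt(2) / 35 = -1983.78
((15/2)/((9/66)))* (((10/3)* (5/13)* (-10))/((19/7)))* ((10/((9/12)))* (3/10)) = -770000/741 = -1039.14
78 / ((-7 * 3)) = -26 / 7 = -3.71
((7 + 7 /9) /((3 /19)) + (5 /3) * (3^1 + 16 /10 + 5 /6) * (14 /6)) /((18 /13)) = 16471 /324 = 50.84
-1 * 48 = -48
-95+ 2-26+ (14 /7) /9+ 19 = -898 /9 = -99.78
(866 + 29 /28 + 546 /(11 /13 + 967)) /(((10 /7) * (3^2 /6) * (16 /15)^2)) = 254709965 /715776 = 355.85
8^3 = 512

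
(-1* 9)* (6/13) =-54/13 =-4.15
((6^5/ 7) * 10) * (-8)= -622080/ 7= -88868.57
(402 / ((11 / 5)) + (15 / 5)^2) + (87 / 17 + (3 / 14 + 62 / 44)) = 259795 / 1309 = 198.47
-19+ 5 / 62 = -1173 / 62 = -18.92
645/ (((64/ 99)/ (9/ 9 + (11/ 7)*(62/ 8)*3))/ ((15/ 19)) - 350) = -1006674075/ 546223202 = -1.84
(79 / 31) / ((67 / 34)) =2686 / 2077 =1.29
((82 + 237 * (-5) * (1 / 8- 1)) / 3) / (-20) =-8951 / 480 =-18.65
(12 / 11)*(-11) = -12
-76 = -76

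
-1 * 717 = -717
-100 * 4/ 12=-100/ 3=-33.33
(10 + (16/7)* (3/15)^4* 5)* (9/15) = 6.01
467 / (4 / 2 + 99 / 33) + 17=110.40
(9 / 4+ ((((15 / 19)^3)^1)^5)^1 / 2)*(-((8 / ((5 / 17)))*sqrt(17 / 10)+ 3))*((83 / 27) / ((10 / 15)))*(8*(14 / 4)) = -301810240217165320285946*sqrt(170) / 379528175746869957475 - 26630315313279292966407 / 30362254059749596598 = -11245.55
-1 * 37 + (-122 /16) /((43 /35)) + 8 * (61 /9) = 11.02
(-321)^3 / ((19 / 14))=-463066254 / 19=-24371908.11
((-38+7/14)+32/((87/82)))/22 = -1277/3828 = -0.33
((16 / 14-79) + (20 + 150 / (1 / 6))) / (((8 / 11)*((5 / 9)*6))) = 38907 / 112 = 347.38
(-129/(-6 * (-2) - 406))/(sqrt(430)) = 3 * sqrt(430)/3940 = 0.02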